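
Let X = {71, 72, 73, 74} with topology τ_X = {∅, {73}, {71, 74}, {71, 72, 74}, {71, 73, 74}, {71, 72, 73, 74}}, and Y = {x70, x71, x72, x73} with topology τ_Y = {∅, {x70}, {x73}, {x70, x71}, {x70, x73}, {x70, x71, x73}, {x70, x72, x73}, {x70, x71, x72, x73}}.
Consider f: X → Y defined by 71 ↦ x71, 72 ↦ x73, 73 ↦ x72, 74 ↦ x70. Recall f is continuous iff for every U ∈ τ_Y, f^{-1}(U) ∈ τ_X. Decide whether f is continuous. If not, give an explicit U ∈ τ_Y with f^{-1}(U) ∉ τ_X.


f is NOT continuous.

Compute f^{-1}(U) for each U ∈ τ_Y:
  U = ∅: f^{-1}(U) = ∅ ∈ τ_X ✓.
  U = {x70}: f^{-1}(U) = {74} ∉ τ_X ✗.
  U = {x73}: f^{-1}(U) = {72} ∉ τ_X ✗.
  U = {x70, x71}: f^{-1}(U) = {71, 74} ∈ τ_X ✓.
  U = {x70, x73}: f^{-1}(U) = {72, 74} ∉ τ_X ✗.
  U = {x70, x71, x73}: f^{-1}(U) = {71, 72, 74} ∈ τ_X ✓.
  U = {x70, x72, x73}: f^{-1}(U) = {72, 73, 74} ∉ τ_X ✗.
  U = {x70, x71, x72, x73}: f^{-1}(U) = {71, 72, 73, 74} ∈ τ_X ✓.
Found U = {x70} with f^{-1}(U) = {74} not in τ_X. Therefore f is NOT continuous.


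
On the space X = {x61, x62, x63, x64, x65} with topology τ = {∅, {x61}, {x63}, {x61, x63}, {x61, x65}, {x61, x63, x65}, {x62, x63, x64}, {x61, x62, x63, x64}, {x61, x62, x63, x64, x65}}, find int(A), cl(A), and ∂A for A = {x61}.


int(A) = {x61}, cl(A) = {x61, x65}, ∂A = {x65}.

Closed sets in (X, τ) are complements of opens:
  closed(X, τ) = {∅, {x65}, {x61, x65}, {x62, x64}, {x62, x63, x64}, {x62, x64, x65}, {x61, x62, x64, x65}, {x62, x63, x64, x65}, {x61, x62, x63, x64, x65}}.
int(A) = ⋃ {U ∈ τ : U ⊆ A}. Opens contained in A: ∅, {x61}.
Taking the union of these: int(A) = {x61}.
cl(A) = ⋂ {C closed : A ⊆ C}. Closed sets containing A: {x61, x65}, {x61, x62, x64, x65}, {x61, x62, x63, x64, x65}.
Intersecting these: cl(A) = {x61, x65}.
∂A = cl(A) ∖ int(A) = {x61, x65} ∖ {x61} = {x65}.


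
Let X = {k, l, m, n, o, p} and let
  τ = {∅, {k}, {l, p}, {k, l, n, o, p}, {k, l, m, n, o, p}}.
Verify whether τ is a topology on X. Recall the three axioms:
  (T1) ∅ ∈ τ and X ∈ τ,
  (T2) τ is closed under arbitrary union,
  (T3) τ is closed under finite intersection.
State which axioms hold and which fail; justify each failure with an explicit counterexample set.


τ is NOT a topology on X.

Axiom (T1): ∅ ∈ τ? Yes; X ∈ τ? Yes.
Axiom (T2/T3): check pairwise unions and intersections of members of τ.
Counterexample for (T2): {k} ∪ {l, p} = {k, l, p} ∉ τ. Therefore τ is NOT a topology.


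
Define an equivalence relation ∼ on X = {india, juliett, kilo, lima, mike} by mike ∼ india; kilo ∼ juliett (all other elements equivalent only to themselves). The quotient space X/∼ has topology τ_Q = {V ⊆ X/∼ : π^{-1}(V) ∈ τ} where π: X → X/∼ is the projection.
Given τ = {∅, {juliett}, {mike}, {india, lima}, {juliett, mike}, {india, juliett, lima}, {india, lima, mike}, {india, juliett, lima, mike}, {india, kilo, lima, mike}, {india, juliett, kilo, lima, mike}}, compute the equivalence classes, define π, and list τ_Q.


X/∼ = {[india=mike], [juliett=kilo], [lima]}; |τ_Q| = 3.

Equivalence classes: [india=mike], [juliett=kilo], [lima].
Quotient map π: X → X/∼ sends india ↦ [india=mike], juliett ↦ [juliett=kilo], kilo ↦ [juliett=kilo], lima ↦ [lima], mike ↦ [india=mike].
For each subset V ⊆ X/∼, compute π^{-1}(V) ⊆ X and check whether π^{-1}(V) ∈ τ. V is open in τ_Q iff π^{-1}(V) ∈ τ.
  V = {}: π^{-1}(V) = ∅ ∈ τ ✓.
  V = {[india=mike]}: π^{-1}(V) = {india, mike} ∉ τ ✗.
  V = {[juliett=kilo]}: π^{-1}(V) = {juliett, kilo} ∉ τ ✗.
  V = {[india=mike], [juliett=kilo]}: π^{-1}(V) = {india, juliett, kilo, mike} ∉ τ ✗.
  V = {[lima]}: π^{-1}(V) = {lima} ∉ τ ✗.
  V = {[india=mike], [lima]}: π^{-1}(V) = {india, lima, mike} ∈ τ ✓.
  V = {[juliett=kilo], [lima]}: π^{-1}(V) = {juliett, kilo, lima} ∉ τ ✗.
  V = {[india=mike], [juliett=kilo], [lima]}: π^{-1}(V) = {india, juliett, kilo, lima, mike} ∈ τ ✓.
Open sets in the quotient: τ_Q = {{}, {[india=mike], [lima]}, {[india=mike], [juliett=kilo], [lima]}} (3 elements).


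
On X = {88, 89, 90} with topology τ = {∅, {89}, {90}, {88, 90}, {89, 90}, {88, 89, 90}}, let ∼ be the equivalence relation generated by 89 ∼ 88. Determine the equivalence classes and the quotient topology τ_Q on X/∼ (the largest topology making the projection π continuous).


X/∼ = {[88=89], [90]}; |τ_Q| = 3.

Equivalence classes: [88=89], [90].
Quotient map π: X → X/∼ sends 88 ↦ [88=89], 89 ↦ [88=89], 90 ↦ [90].
For each subset V ⊆ X/∼, compute π^{-1}(V) ⊆ X and check whether π^{-1}(V) ∈ τ. V is open in τ_Q iff π^{-1}(V) ∈ τ.
  V = {}: π^{-1}(V) = ∅ ∈ τ ✓.
  V = {[88=89]}: π^{-1}(V) = {88, 89} ∉ τ ✗.
  V = {[90]}: π^{-1}(V) = {90} ∈ τ ✓.
  V = {[88=89], [90]}: π^{-1}(V) = {88, 89, 90} ∈ τ ✓.
Open sets in the quotient: τ_Q = {{}, {[90]}, {[88=89], [90]}} (3 elements).


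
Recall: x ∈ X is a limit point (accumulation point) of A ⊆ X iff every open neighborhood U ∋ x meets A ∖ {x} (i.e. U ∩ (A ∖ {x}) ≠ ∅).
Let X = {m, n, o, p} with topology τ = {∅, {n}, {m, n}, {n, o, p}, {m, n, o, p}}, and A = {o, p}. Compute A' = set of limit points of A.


A' = {o, p}

For each x ∈ X, list the open sets U ∈ τ with x ∈ U, then check whether U ∩ (A ∖ {x}) ≠ ∅ for every such U.
  x = m: open {m, n} ∋ x has {m, n} ∩ (A ∖ {m}) = ∅, so x is NOT a limit point.
  x = n: open {n} ∋ x has {n} ∩ (A ∖ {n}) = ∅, so x is NOT a limit point.
  x = o: opens ∋ x are {n, o, p}, {m, n, o, p}; each meets A ∖ {o}, so x IS a limit point.
  x = p: opens ∋ x are {n, o, p}, {m, n, o, p}; each meets A ∖ {p}, so x IS a limit point.
Collecting: A' = {o, p}.


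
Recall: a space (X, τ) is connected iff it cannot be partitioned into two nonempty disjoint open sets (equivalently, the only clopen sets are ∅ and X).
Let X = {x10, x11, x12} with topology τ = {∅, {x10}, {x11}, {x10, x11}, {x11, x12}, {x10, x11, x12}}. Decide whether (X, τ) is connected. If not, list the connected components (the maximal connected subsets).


(X, τ) is disconnected; components = [{x10}, {x11, x12}].

Find clopen sets (U ∈ τ with X ∖ U ∈ τ):
  U = ∅, X ∖ U = {x10, x11, x12} — both open, so U is clopen.
  U = {x10}, X ∖ U = {x11, x12} — both open, so U is clopen.
  U = {x11, x12}, X ∖ U = {x10} — both open, so U is clopen.
  U = {x10, x11, x12}, X ∖ U = ∅ — both open, so U is clopen.
Nontrivial clopen(s) exist: e.g. {x10}. So (X, τ) is disconnected.
Compute connected components by grouping points that agree on all clopens:
  component: {x10}
  component: {x11, x12}


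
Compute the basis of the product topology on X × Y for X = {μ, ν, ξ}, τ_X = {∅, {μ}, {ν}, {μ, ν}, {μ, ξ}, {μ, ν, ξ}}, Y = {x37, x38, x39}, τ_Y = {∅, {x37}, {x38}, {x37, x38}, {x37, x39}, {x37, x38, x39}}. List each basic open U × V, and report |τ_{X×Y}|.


Basis B = {∅ × ∅, {μ} × {x37}, {μ} × {x38}, {ν} × {x37}, {ν} × {x38}, {μ} × {x37, x38}, {μ} × {x37, x39}, {μ, ν} × {x37}, {μ, ξ} × {x37}, {μ, ν} × {x38}, {μ, ξ} × {x38}, {ν} × {x37, x38}, {ν} × {x37, x39}, {μ} × {x37, x38, x39}, {μ, ν, ξ} × {x37}, {μ, ν, ξ} × {x38}, {ν} × {x37, x38, x39}, {μ, ν} × {x37, x38}, {μ, ξ} × {x37, x38}, {μ, ν} × {x37, x39}, {μ, ξ} × {x37, x39}, {μ, ν} × {x37, x38, x39}, {μ, ξ} × {x37, x38, x39}, {μ, ν, ξ} × {x37, x38}, {μ, ν, ξ} × {x37, x39}, {μ, ν, ξ} × {x37, x38, x39}}; |τ_{X×Y}| = 108.

Enumerate products U × V with U ∈ τ_X, V ∈ τ_Y (deduplicated):
  ∅ × ∅ = {} (∅)
  {μ} × {x37} = {(μ,x37)}
  {μ} × {x38} = {(μ,x38)}
  {ν} × {x37} = {(ν,x37)}
  {ν} × {x38} = {(ν,x38)}
  {μ} × {x37, x38} = {(μ,x37), (μ,x38)}
  {μ} × {x37, x39} = {(μ,x37), (μ,x39)}
  {μ, ν} × {x37} = {(μ,x37), (ν,x37)}
  {μ, ξ} × {x37} = {(μ,x37), (ξ,x37)}
  {μ, ν} × {x38} = {(μ,x38), (ν,x38)}
  {μ, ξ} × {x38} = {(μ,x38), (ξ,x38)}
  {ν} × {x37, x38} = {(ν,x37), (ν,x38)}
  {ν} × {x37, x39} = {(ν,x37), (ν,x39)}
  {μ} × {x37, x38, x39} = {(μ,x37), (μ,x38), (μ,x39)}
  {μ, ν, ξ} × {x37} = {(μ,x37), (ν,x37), (ξ,x37)}
  {μ, ν, ξ} × {x38} = {(μ,x38), (ν,x38), (ξ,x38)}
  {ν} × {x37, x38, x39} = {(ν,x37), (ν,x38), (ν,x39)}
  {μ, ν} × {x37, x38} = {(μ,x37), (μ,x38), (ν,x37), (ν,x38)}
  {μ, ξ} × {x37, x38} = {(μ,x37), (μ,x38), (ξ,x37), (ξ,x38)}
  {μ, ν} × {x37, x39} = {(μ,x37), (μ,x39), (ν,x37), (ν,x39)}
  {μ, ξ} × {x37, x39} = {(μ,x37), (μ,x39), (ξ,x37), (ξ,x39)}
  {μ, ν} × {x37, x38, x39} = {(μ,x37), (μ,x38), (μ,x39), (ν,x37), (ν,x38), (ν,x39)}
  {μ, ξ} × {x37, x38, x39} = {(μ,x37), (μ,x38), (μ,x39), (ξ,x37), (ξ,x38), (ξ,x39)}
  {μ, ν, ξ} × {x37, x38} = {(μ,x37), (μ,x38), (ν,x37), (ν,x38), (ξ,x37), (ξ,x38)}
  {μ, ν, ξ} × {x37, x39} = {(μ,x37), (μ,x39), (ν,x37), (ν,x39), (ξ,x37), (ξ,x39)}
  {μ, ν, ξ} × {x37, x38, x39} = {(μ,x37), (μ,x38), (μ,x39), (ν,x37), (ν,x38), (ν,x39), (ξ,x37), (ξ,x38), (ξ,x39)}
These 26 distinct sets form the basis B.
Close under arbitrary unions to get τ_{X×Y}; counting gives |τ_{X×Y}| = 108.


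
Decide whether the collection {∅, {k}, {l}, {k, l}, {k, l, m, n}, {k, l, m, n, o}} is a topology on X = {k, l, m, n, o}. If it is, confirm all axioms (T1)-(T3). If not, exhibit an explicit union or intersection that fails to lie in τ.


τ IS a topology on X.

Axiom (T1): ∅ ∈ τ? Yes; X ∈ τ? Yes.
Axiom (T2/T3): check pairwise unions and intersections of members of τ.
All pairwise intersections and unions checked — each lies in τ. Therefore τ satisfies (T1), (T2), (T3): it IS a topology on X.


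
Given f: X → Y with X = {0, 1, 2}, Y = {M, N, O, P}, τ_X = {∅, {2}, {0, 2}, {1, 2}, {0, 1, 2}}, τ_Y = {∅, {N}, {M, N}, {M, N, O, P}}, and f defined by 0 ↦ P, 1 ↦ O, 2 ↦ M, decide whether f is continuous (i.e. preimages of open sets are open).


f IS continuous.

Compute f^{-1}(U) for each U ∈ τ_Y:
  U = ∅: f^{-1}(U) = ∅ ∈ τ_X ✓.
  U = {N}: f^{-1}(U) = ∅ ∈ τ_X ✓.
  U = {M, N}: f^{-1}(U) = {2} ∈ τ_X ✓.
  U = {M, N, O, P}: f^{-1}(U) = {0, 1, 2} ∈ τ_X ✓.
Every preimage lies in τ_X, so f IS continuous.


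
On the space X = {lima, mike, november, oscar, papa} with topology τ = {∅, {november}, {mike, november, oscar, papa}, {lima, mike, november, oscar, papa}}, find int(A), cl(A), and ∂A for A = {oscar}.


int(A) = ∅, cl(A) = {lima, mike, oscar, papa}, ∂A = {lima, mike, oscar, papa}.

Closed sets in (X, τ) are complements of opens:
  closed(X, τ) = {∅, {lima}, {lima, mike, oscar, papa}, {lima, mike, november, oscar, papa}}.
int(A) = ⋃ {U ∈ τ : U ⊆ A}. Opens contained in A: ∅.
Taking the union of these: int(A) = ∅.
cl(A) = ⋂ {C closed : A ⊆ C}. Closed sets containing A: {lima, mike, oscar, papa}, {lima, mike, november, oscar, papa}.
Intersecting these: cl(A) = {lima, mike, oscar, papa}.
∂A = cl(A) ∖ int(A) = {lima, mike, oscar, papa} ∖ ∅ = {lima, mike, oscar, papa}.


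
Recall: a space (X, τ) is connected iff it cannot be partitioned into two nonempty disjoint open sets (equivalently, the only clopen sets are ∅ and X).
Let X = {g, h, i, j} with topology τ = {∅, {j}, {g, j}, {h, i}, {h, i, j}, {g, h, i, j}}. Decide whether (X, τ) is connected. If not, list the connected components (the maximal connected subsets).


(X, τ) is disconnected; components = [{g, j}, {h, i}].

Find clopen sets (U ∈ τ with X ∖ U ∈ τ):
  U = ∅, X ∖ U = {g, h, i, j} — both open, so U is clopen.
  U = {g, j}, X ∖ U = {h, i} — both open, so U is clopen.
  U = {h, i}, X ∖ U = {g, j} — both open, so U is clopen.
  U = {g, h, i, j}, X ∖ U = ∅ — both open, so U is clopen.
Nontrivial clopen(s) exist: e.g. {g, j}. So (X, τ) is disconnected.
Compute connected components by grouping points that agree on all clopens:
  component: {g, j}
  component: {h, i}


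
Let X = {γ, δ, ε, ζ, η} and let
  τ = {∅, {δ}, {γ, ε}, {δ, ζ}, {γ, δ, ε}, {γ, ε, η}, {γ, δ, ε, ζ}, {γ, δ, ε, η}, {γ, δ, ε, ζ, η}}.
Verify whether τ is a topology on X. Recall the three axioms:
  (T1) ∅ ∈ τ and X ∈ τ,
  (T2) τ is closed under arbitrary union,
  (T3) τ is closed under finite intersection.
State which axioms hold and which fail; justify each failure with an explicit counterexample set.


τ IS a topology on X.

Axiom (T1): ∅ ∈ τ? Yes; X ∈ τ? Yes.
Axiom (T2/T3): check pairwise unions and intersections of members of τ.
All pairwise intersections and unions checked — each lies in τ. Therefore τ satisfies (T1), (T2), (T3): it IS a topology on X.


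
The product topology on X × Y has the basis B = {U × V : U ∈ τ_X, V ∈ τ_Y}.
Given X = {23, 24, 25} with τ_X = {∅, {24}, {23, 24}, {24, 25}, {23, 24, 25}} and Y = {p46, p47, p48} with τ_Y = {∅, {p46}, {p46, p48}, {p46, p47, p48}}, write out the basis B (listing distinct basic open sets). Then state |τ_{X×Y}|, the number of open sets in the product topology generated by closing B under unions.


Basis B = {∅ × ∅, {24} × {p46}, {23, 24} × {p46}, {24} × {p46, p48}, {24, 25} × {p46}, {23, 24, 25} × {p46}, {24} × {p46, p47, p48}, {23, 24} × {p46, p48}, {24, 25} × {p46, p48}, {23, 24} × {p46, p47, p48}, {23, 24, 25} × {p46, p48}, {24, 25} × {p46, p47, p48}, {23, 24, 25} × {p46, p47, p48}}; |τ_{X×Y}| = 30.

Enumerate products U × V with U ∈ τ_X, V ∈ τ_Y (deduplicated):
  ∅ × ∅ = {} (∅)
  {24} × {p46} = {(24,p46)}
  {23, 24} × {p46} = {(23,p46), (24,p46)}
  {24} × {p46, p48} = {(24,p46), (24,p48)}
  {24, 25} × {p46} = {(24,p46), (25,p46)}
  {23, 24, 25} × {p46} = {(23,p46), (24,p46), (25,p46)}
  {24} × {p46, p47, p48} = {(24,p46), (24,p47), (24,p48)}
  {23, 24} × {p46, p48} = {(23,p46), (23,p48), (24,p46), (24,p48)}
  {24, 25} × {p46, p48} = {(24,p46), (24,p48), (25,p46), (25,p48)}
  {23, 24} × {p46, p47, p48} = {(23,p46), (23,p47), (23,p48), (24,p46), (24,p47), (24,p48)}
  {23, 24, 25} × {p46, p48} = {(23,p46), (23,p48), (24,p46), (24,p48), (25,p46), (25,p48)}
  {24, 25} × {p46, p47, p48} = {(24,p46), (24,p47), (24,p48), (25,p46), (25,p47), (25,p48)}
  {23, 24, 25} × {p46, p47, p48} = {(23,p46), (23,p47), (23,p48), (24,p46), (24,p47), (24,p48), (25,p46), (25,p47), (25,p48)}
These 13 distinct sets form the basis B.
Close under arbitrary unions to get τ_{X×Y}; counting gives |τ_{X×Y}| = 30.


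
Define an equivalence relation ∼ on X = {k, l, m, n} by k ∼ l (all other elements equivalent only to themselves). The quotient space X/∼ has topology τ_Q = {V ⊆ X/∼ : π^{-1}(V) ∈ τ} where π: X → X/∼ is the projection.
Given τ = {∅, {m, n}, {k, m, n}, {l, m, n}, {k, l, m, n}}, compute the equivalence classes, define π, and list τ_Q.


X/∼ = {[k=l], [m], [n]}; |τ_Q| = 3.

Equivalence classes: [k=l], [m], [n].
Quotient map π: X → X/∼ sends k ↦ [k=l], l ↦ [k=l], m ↦ [m], n ↦ [n].
For each subset V ⊆ X/∼, compute π^{-1}(V) ⊆ X and check whether π^{-1}(V) ∈ τ. V is open in τ_Q iff π^{-1}(V) ∈ τ.
  V = {}: π^{-1}(V) = ∅ ∈ τ ✓.
  V = {[k=l]}: π^{-1}(V) = {k, l} ∉ τ ✗.
  V = {[m]}: π^{-1}(V) = {m} ∉ τ ✗.
  V = {[k=l], [m]}: π^{-1}(V) = {k, l, m} ∉ τ ✗.
  V = {[n]}: π^{-1}(V) = {n} ∉ τ ✗.
  V = {[k=l], [n]}: π^{-1}(V) = {k, l, n} ∉ τ ✗.
  V = {[m], [n]}: π^{-1}(V) = {m, n} ∈ τ ✓.
  V = {[k=l], [m], [n]}: π^{-1}(V) = {k, l, m, n} ∈ τ ✓.
Open sets in the quotient: τ_Q = {{}, {[m], [n]}, {[k=l], [m], [n]}} (3 elements).


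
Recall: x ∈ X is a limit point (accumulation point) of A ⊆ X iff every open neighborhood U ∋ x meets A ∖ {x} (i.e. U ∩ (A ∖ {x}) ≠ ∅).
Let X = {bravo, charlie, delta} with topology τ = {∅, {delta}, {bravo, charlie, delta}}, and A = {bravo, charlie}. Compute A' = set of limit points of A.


A' = {bravo, charlie}

For each x ∈ X, list the open sets U ∈ τ with x ∈ U, then check whether U ∩ (A ∖ {x}) ≠ ∅ for every such U.
  x = bravo: opens ∋ x are {bravo, charlie, delta}; each meets A ∖ {bravo}, so x IS a limit point.
  x = charlie: opens ∋ x are {bravo, charlie, delta}; each meets A ∖ {charlie}, so x IS a limit point.
  x = delta: open {delta} ∋ x has {delta} ∩ (A ∖ {delta}) = ∅, so x is NOT a limit point.
Collecting: A' = {bravo, charlie}.


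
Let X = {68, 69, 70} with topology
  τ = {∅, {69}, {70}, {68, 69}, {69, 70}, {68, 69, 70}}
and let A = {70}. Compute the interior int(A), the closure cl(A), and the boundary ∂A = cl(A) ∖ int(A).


int(A) = {70}, cl(A) = {70}, ∂A = ∅.

Closed sets in (X, τ) are complements of opens:
  closed(X, τ) = {∅, {68}, {70}, {68, 69}, {68, 70}, {68, 69, 70}}.
int(A) = ⋃ {U ∈ τ : U ⊆ A}. Opens contained in A: ∅, {70}.
Taking the union of these: int(A) = {70}.
cl(A) = ⋂ {C closed : A ⊆ C}. Closed sets containing A: {70}, {68, 70}, {68, 69, 70}.
Intersecting these: cl(A) = {70}.
∂A = cl(A) ∖ int(A) = {70} ∖ {70} = ∅.


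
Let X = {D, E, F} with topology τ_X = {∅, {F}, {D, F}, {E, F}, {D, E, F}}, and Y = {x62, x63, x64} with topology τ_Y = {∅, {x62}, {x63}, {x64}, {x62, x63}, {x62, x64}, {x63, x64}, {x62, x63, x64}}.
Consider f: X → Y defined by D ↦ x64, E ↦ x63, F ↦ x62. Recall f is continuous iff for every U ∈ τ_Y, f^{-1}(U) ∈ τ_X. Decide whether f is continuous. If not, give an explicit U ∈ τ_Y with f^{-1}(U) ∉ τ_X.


f is NOT continuous.

Compute f^{-1}(U) for each U ∈ τ_Y:
  U = ∅: f^{-1}(U) = ∅ ∈ τ_X ✓.
  U = {x62}: f^{-1}(U) = {F} ∈ τ_X ✓.
  U = {x63}: f^{-1}(U) = {E} ∉ τ_X ✗.
  U = {x64}: f^{-1}(U) = {D} ∉ τ_X ✗.
  U = {x62, x63}: f^{-1}(U) = {E, F} ∈ τ_X ✓.
  U = {x62, x64}: f^{-1}(U) = {D, F} ∈ τ_X ✓.
  U = {x63, x64}: f^{-1}(U) = {D, E} ∉ τ_X ✗.
  U = {x62, x63, x64}: f^{-1}(U) = {D, E, F} ∈ τ_X ✓.
Found U = {x63} with f^{-1}(U) = {E} not in τ_X. Therefore f is NOT continuous.


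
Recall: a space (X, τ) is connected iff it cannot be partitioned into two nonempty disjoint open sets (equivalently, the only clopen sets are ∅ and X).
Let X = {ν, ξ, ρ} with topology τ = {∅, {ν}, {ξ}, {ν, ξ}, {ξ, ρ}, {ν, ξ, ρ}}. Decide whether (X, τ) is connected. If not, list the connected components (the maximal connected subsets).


(X, τ) is disconnected; components = [{ν}, {ξ, ρ}].

Find clopen sets (U ∈ τ with X ∖ U ∈ τ):
  U = ∅, X ∖ U = {ν, ξ, ρ} — both open, so U is clopen.
  U = {ν}, X ∖ U = {ξ, ρ} — both open, so U is clopen.
  U = {ξ, ρ}, X ∖ U = {ν} — both open, so U is clopen.
  U = {ν, ξ, ρ}, X ∖ U = ∅ — both open, so U is clopen.
Nontrivial clopen(s) exist: e.g. {ξ, ρ}. So (X, τ) is disconnected.
Compute connected components by grouping points that agree on all clopens:
  component: {ν}
  component: {ξ, ρ}


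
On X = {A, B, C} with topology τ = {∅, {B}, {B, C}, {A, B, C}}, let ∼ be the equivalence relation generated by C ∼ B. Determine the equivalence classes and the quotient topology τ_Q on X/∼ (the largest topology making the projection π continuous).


X/∼ = {[A], [B=C]}; |τ_Q| = 3.

Equivalence classes: [A], [B=C].
Quotient map π: X → X/∼ sends A ↦ [A], B ↦ [B=C], C ↦ [B=C].
For each subset V ⊆ X/∼, compute π^{-1}(V) ⊆ X and check whether π^{-1}(V) ∈ τ. V is open in τ_Q iff π^{-1}(V) ∈ τ.
  V = {}: π^{-1}(V) = ∅ ∈ τ ✓.
  V = {[A]}: π^{-1}(V) = {A} ∉ τ ✗.
  V = {[B=C]}: π^{-1}(V) = {B, C} ∈ τ ✓.
  V = {[A], [B=C]}: π^{-1}(V) = {A, B, C} ∈ τ ✓.
Open sets in the quotient: τ_Q = {{}, {[B=C]}, {[A], [B=C]}} (3 elements).


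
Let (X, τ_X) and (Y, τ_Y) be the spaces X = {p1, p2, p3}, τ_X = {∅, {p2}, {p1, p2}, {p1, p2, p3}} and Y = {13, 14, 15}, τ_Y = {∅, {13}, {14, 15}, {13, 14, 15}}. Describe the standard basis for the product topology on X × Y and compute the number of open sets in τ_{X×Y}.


Basis B = {∅ × ∅, {p2} × {13}, {p1, p2} × {13}, {p2} × {14, 15}, {p1, p2, p3} × {13}, {p2} × {13, 14, 15}, {p1, p2} × {14, 15}, {p1, p2} × {13, 14, 15}, {p1, p2, p3} × {14, 15}, {p1, p2, p3} × {13, 14, 15}}; |τ_{X×Y}| = 16.

Enumerate products U × V with U ∈ τ_X, V ∈ τ_Y (deduplicated):
  ∅ × ∅ = {} (∅)
  {p2} × {13} = {(p2,13)}
  {p1, p2} × {13} = {(p1,13), (p2,13)}
  {p2} × {14, 15} = {(p2,14), (p2,15)}
  {p1, p2, p3} × {13} = {(p1,13), (p2,13), (p3,13)}
  {p2} × {13, 14, 15} = {(p2,13), (p2,14), (p2,15)}
  {p1, p2} × {14, 15} = {(p1,14), (p1,15), (p2,14), (p2,15)}
  {p1, p2} × {13, 14, 15} = {(p1,13), (p1,14), (p1,15), (p2,13), (p2,14), (p2,15)}
  {p1, p2, p3} × {14, 15} = {(p1,14), (p1,15), (p2,14), (p2,15), (p3,14), (p3,15)}
  {p1, p2, p3} × {13, 14, 15} = {(p1,13), (p1,14), (p1,15), (p2,13), (p2,14), (p2,15), (p3,13), (p3,14), (p3,15)}
These 10 distinct sets form the basis B.
Close under arbitrary unions to get τ_{X×Y}; counting gives |τ_{X×Y}| = 16.


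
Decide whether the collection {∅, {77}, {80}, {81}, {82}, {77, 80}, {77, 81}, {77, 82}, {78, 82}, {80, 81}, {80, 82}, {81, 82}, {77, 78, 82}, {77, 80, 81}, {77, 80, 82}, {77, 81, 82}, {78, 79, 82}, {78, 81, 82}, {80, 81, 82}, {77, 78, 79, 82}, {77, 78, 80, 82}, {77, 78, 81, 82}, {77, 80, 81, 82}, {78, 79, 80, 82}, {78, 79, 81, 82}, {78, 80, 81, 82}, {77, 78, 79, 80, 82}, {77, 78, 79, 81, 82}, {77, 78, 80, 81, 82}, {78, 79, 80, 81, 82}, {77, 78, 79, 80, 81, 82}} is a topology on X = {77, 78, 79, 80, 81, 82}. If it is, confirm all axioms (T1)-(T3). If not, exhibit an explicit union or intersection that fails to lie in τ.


τ is NOT a topology on X.

Axiom (T1): ∅ ∈ τ? Yes; X ∈ τ? Yes.
Axiom (T2/T3): check pairwise unions and intersections of members of τ.
Counterexample for (T2): {80} ∪ {78, 82} = {78, 80, 82} ∉ τ. Therefore τ is NOT a topology.


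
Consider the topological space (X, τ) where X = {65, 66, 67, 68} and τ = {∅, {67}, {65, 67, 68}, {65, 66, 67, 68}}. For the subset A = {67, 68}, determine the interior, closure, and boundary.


int(A) = {67}, cl(A) = {65, 66, 67, 68}, ∂A = {65, 66, 68}.

Closed sets in (X, τ) are complements of opens:
  closed(X, τ) = {∅, {66}, {65, 66, 68}, {65, 66, 67, 68}}.
int(A) = ⋃ {U ∈ τ : U ⊆ A}. Opens contained in A: ∅, {67}.
Taking the union of these: int(A) = {67}.
cl(A) = ⋂ {C closed : A ⊆ C}. Closed sets containing A: {65, 66, 67, 68}.
Intersecting these: cl(A) = {65, 66, 67, 68}.
∂A = cl(A) ∖ int(A) = {65, 66, 67, 68} ∖ {67} = {65, 66, 68}.


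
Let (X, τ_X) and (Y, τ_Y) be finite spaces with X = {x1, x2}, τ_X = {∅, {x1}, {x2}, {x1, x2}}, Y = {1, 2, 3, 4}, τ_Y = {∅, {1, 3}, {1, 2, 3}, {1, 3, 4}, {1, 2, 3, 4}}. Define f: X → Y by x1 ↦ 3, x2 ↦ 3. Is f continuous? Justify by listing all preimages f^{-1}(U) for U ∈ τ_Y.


f IS continuous.

Compute f^{-1}(U) for each U ∈ τ_Y:
  U = ∅: f^{-1}(U) = ∅ ∈ τ_X ✓.
  U = {1, 3}: f^{-1}(U) = {x1, x2} ∈ τ_X ✓.
  U = {1, 2, 3}: f^{-1}(U) = {x1, x2} ∈ τ_X ✓.
  U = {1, 3, 4}: f^{-1}(U) = {x1, x2} ∈ τ_X ✓.
  U = {1, 2, 3, 4}: f^{-1}(U) = {x1, x2} ∈ τ_X ✓.
Every preimage lies in τ_X, so f IS continuous.


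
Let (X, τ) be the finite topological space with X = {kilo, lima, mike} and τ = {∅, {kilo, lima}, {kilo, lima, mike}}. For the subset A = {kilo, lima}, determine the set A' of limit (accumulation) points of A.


A' = {kilo, lima, mike}

For each x ∈ X, list the open sets U ∈ τ with x ∈ U, then check whether U ∩ (A ∖ {x}) ≠ ∅ for every such U.
  x = kilo: opens ∋ x are {kilo, lima}, {kilo, lima, mike}; each meets A ∖ {kilo}, so x IS a limit point.
  x = lima: opens ∋ x are {kilo, lima}, {kilo, lima, mike}; each meets A ∖ {lima}, so x IS a limit point.
  x = mike: opens ∋ x are {kilo, lima, mike}; each meets A ∖ {mike}, so x IS a limit point.
Collecting: A' = {kilo, lima, mike}.


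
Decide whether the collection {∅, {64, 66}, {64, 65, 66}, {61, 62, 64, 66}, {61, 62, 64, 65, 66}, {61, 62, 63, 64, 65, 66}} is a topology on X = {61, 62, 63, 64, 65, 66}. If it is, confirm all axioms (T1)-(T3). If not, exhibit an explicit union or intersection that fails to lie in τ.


τ IS a topology on X.

Axiom (T1): ∅ ∈ τ? Yes; X ∈ τ? Yes.
Axiom (T2/T3): check pairwise unions and intersections of members of τ.
All pairwise intersections and unions checked — each lies in τ. Therefore τ satisfies (T1), (T2), (T3): it IS a topology on X.


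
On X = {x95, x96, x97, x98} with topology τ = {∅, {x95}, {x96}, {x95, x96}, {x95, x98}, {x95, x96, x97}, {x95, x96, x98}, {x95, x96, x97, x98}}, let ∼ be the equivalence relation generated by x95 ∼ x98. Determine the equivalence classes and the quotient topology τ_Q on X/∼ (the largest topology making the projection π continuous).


X/∼ = {[x95=x98], [x96], [x97]}; |τ_Q| = 5.

Equivalence classes: [x95=x98], [x96], [x97].
Quotient map π: X → X/∼ sends x95 ↦ [x95=x98], x96 ↦ [x96], x97 ↦ [x97], x98 ↦ [x95=x98].
For each subset V ⊆ X/∼, compute π^{-1}(V) ⊆ X and check whether π^{-1}(V) ∈ τ. V is open in τ_Q iff π^{-1}(V) ∈ τ.
  V = {}: π^{-1}(V) = ∅ ∈ τ ✓.
  V = {[x95=x98]}: π^{-1}(V) = {x95, x98} ∈ τ ✓.
  V = {[x96]}: π^{-1}(V) = {x96} ∈ τ ✓.
  V = {[x95=x98], [x96]}: π^{-1}(V) = {x95, x96, x98} ∈ τ ✓.
  V = {[x97]}: π^{-1}(V) = {x97} ∉ τ ✗.
  V = {[x95=x98], [x97]}: π^{-1}(V) = {x95, x97, x98} ∉ τ ✗.
  V = {[x96], [x97]}: π^{-1}(V) = {x96, x97} ∉ τ ✗.
  V = {[x95=x98], [x96], [x97]}: π^{-1}(V) = {x95, x96, x97, x98} ∈ τ ✓.
Open sets in the quotient: τ_Q = {{}, {[x95=x98]}, {[x96]}, {[x95=x98], [x96]}, {[x95=x98], [x96], [x97]}} (5 elements).


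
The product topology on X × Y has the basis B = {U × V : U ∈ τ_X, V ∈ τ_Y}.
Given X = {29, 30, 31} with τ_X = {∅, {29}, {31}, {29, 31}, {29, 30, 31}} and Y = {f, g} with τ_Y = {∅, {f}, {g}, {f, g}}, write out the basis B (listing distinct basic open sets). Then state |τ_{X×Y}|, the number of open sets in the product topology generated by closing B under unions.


Basis B = {∅ × ∅, {29} × {f}, {29} × {g}, {31} × {f}, {31} × {g}, {29} × {f, g}, {29, 31} × {f}, {29, 31} × {g}, {31} × {f, g}, {29, 30, 31} × {f}, {29, 30, 31} × {g}, {29, 31} × {f, g}, {29, 30, 31} × {f, g}}; |τ_{X×Y}| = 25.

Enumerate products U × V with U ∈ τ_X, V ∈ τ_Y (deduplicated):
  ∅ × ∅ = {} (∅)
  {29} × {f} = {(29,f)}
  {29} × {g} = {(29,g)}
  {31} × {f} = {(31,f)}
  {31} × {g} = {(31,g)}
  {29} × {f, g} = {(29,f), (29,g)}
  {29, 31} × {f} = {(29,f), (31,f)}
  {29, 31} × {g} = {(29,g), (31,g)}
  {31} × {f, g} = {(31,f), (31,g)}
  {29, 30, 31} × {f} = {(29,f), (30,f), (31,f)}
  {29, 30, 31} × {g} = {(29,g), (30,g), (31,g)}
  {29, 31} × {f, g} = {(29,f), (29,g), (31,f), (31,g)}
  {29, 30, 31} × {f, g} = {(29,f), (29,g), (30,f), (30,g), (31,f), (31,g)}
These 13 distinct sets form the basis B.
Close under arbitrary unions to get τ_{X×Y}; counting gives |τ_{X×Y}| = 25.


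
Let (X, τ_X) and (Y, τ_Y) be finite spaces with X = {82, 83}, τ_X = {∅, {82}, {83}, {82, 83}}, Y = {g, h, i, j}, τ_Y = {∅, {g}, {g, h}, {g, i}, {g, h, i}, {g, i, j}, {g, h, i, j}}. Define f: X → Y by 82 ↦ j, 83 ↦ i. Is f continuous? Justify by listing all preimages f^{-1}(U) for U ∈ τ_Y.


f IS continuous.

Compute f^{-1}(U) for each U ∈ τ_Y:
  U = ∅: f^{-1}(U) = ∅ ∈ τ_X ✓.
  U = {g}: f^{-1}(U) = ∅ ∈ τ_X ✓.
  U = {g, h}: f^{-1}(U) = ∅ ∈ τ_X ✓.
  U = {g, i}: f^{-1}(U) = {83} ∈ τ_X ✓.
  U = {g, h, i}: f^{-1}(U) = {83} ∈ τ_X ✓.
  U = {g, i, j}: f^{-1}(U) = {82, 83} ∈ τ_X ✓.
  U = {g, h, i, j}: f^{-1}(U) = {82, 83} ∈ τ_X ✓.
Every preimage lies in τ_X, so f IS continuous.


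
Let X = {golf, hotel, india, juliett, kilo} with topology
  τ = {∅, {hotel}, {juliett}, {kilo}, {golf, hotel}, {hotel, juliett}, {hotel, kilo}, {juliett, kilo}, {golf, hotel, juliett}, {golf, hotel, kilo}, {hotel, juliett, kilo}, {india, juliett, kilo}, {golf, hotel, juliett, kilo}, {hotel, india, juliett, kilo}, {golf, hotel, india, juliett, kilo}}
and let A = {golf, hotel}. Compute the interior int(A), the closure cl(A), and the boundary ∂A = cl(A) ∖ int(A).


int(A) = {golf, hotel}, cl(A) = {golf, hotel}, ∂A = ∅.

Closed sets in (X, τ) are complements of opens:
  closed(X, τ) = {∅, {golf}, {india}, {golf, hotel}, {golf, india}, {india, juliett}, {india, kilo}, {golf, hotel, india}, {golf, india, juliett}, {golf, india, kilo}, {india, juliett, kilo}, {golf, hotel, india, juliett}, {golf, hotel, india, kilo}, {golf, india, juliett, kilo}, {golf, hotel, india, juliett, kilo}}.
int(A) = ⋃ {U ∈ τ : U ⊆ A}. Opens contained in A: ∅, {hotel}, {golf, hotel}.
Taking the union of these: int(A) = {golf, hotel}.
cl(A) = ⋂ {C closed : A ⊆ C}. Closed sets containing A: {golf, hotel}, {golf, hotel, india}, {golf, hotel, india, juliett}, {golf, hotel, india, kilo}, {golf, hotel, india, juliett, kilo}.
Intersecting these: cl(A) = {golf, hotel}.
∂A = cl(A) ∖ int(A) = {golf, hotel} ∖ {golf, hotel} = ∅.


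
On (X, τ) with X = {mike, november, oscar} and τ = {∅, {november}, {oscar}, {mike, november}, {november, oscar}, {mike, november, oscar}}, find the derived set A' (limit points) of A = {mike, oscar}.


A' = ∅

For each x ∈ X, list the open sets U ∈ τ with x ∈ U, then check whether U ∩ (A ∖ {x}) ≠ ∅ for every such U.
  x = mike: open {mike, november} ∋ x has {mike, november} ∩ (A ∖ {mike}) = ∅, so x is NOT a limit point.
  x = november: open {november} ∋ x has {november} ∩ (A ∖ {november}) = ∅, so x is NOT a limit point.
  x = oscar: open {oscar} ∋ x has {oscar} ∩ (A ∖ {oscar}) = ∅, so x is NOT a limit point.
Collecting: A' = ∅.


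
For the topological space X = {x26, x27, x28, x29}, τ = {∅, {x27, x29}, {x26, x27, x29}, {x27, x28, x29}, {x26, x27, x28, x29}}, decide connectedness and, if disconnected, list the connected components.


(X, τ) is connected.

Find clopen sets (U ∈ τ with X ∖ U ∈ τ):
  U = ∅, X ∖ U = {x26, x27, x28, x29} — both open, so U is clopen.
  U = {x26, x27, x28, x29}, X ∖ U = ∅ — both open, so U is clopen.
Only trivial clopens (∅ and X) exist, so (X, τ) is connected.
Compute connected components by grouping points that agree on all clopens:
  component: {x26, x27, x28, x29}


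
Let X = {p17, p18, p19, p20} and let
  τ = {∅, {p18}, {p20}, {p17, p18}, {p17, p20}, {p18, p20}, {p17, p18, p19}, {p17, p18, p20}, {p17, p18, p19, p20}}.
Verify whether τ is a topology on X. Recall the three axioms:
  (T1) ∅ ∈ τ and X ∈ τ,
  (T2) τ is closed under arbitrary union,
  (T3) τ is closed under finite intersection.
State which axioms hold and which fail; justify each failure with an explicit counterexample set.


τ is NOT a topology on X.

Axiom (T1): ∅ ∈ τ? Yes; X ∈ τ? Yes.
Axiom (T2/T3): check pairwise unions and intersections of members of τ.
Counterexample for (T3): {p17, p18} ∩ {p17, p20} = {p17} ∉ τ. Therefore τ is NOT a topology.


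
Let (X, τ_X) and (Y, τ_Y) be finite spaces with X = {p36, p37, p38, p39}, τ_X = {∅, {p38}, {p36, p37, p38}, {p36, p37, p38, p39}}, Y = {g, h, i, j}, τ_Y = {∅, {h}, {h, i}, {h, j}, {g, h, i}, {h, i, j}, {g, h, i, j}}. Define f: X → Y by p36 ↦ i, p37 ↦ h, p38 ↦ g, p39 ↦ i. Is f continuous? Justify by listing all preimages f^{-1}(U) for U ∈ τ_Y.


f is NOT continuous.

Compute f^{-1}(U) for each U ∈ τ_Y:
  U = ∅: f^{-1}(U) = ∅ ∈ τ_X ✓.
  U = {h}: f^{-1}(U) = {p37} ∉ τ_X ✗.
  U = {h, i}: f^{-1}(U) = {p36, p37, p39} ∉ τ_X ✗.
  U = {h, j}: f^{-1}(U) = {p37} ∉ τ_X ✗.
  U = {g, h, i}: f^{-1}(U) = {p36, p37, p38, p39} ∈ τ_X ✓.
  U = {h, i, j}: f^{-1}(U) = {p36, p37, p39} ∉ τ_X ✗.
  U = {g, h, i, j}: f^{-1}(U) = {p36, p37, p38, p39} ∈ τ_X ✓.
Found U = {h} with f^{-1}(U) = {p37} not in τ_X. Therefore f is NOT continuous.


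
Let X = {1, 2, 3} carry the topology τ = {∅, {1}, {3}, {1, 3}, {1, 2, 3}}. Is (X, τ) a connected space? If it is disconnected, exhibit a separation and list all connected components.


(X, τ) is connected.

Find clopen sets (U ∈ τ with X ∖ U ∈ τ):
  U = ∅, X ∖ U = {1, 2, 3} — both open, so U is clopen.
  U = {1, 2, 3}, X ∖ U = ∅ — both open, so U is clopen.
Only trivial clopens (∅ and X) exist, so (X, τ) is connected.
Compute connected components by grouping points that agree on all clopens:
  component: {1, 2, 3}


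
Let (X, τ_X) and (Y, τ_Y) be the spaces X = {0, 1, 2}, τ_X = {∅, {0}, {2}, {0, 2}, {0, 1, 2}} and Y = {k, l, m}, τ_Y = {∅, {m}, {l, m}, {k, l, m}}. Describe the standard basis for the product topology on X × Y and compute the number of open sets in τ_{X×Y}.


Basis B = {∅ × ∅, {0} × {m}, {2} × {m}, {0} × {l, m}, {0, 2} × {m}, {2} × {l, m}, {0} × {k, l, m}, {0, 1, 2} × {m}, {2} × {k, l, m}, {0, 2} × {l, m}, {0, 2} × {k, l, m}, {0, 1, 2} × {l, m}, {0, 1, 2} × {k, l, m}}; |τ_{X×Y}| = 30.

Enumerate products U × V with U ∈ τ_X, V ∈ τ_Y (deduplicated):
  ∅ × ∅ = {} (∅)
  {0} × {m} = {(0,m)}
  {2} × {m} = {(2,m)}
  {0} × {l, m} = {(0,l), (0,m)}
  {0, 2} × {m} = {(0,m), (2,m)}
  {2} × {l, m} = {(2,l), (2,m)}
  {0} × {k, l, m} = {(0,k), (0,l), (0,m)}
  {0, 1, 2} × {m} = {(0,m), (1,m), (2,m)}
  {2} × {k, l, m} = {(2,k), (2,l), (2,m)}
  {0, 2} × {l, m} = {(0,l), (0,m), (2,l), (2,m)}
  {0, 2} × {k, l, m} = {(0,k), (0,l), (0,m), (2,k), (2,l), (2,m)}
  {0, 1, 2} × {l, m} = {(0,l), (0,m), (1,l), (1,m), (2,l), (2,m)}
  {0, 1, 2} × {k, l, m} = {(0,k), (0,l), (0,m), (1,k), (1,l), (1,m), (2,k), (2,l), (2,m)}
These 13 distinct sets form the basis B.
Close under arbitrary unions to get τ_{X×Y}; counting gives |τ_{X×Y}| = 30.


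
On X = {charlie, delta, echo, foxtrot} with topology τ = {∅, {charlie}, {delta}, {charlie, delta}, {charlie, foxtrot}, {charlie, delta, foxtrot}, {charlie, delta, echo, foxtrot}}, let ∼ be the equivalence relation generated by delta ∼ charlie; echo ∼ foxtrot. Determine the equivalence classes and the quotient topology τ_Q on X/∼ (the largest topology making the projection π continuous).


X/∼ = {[charlie=delta], [echo=foxtrot]}; |τ_Q| = 3.

Equivalence classes: [charlie=delta], [echo=foxtrot].
Quotient map π: X → X/∼ sends charlie ↦ [charlie=delta], delta ↦ [charlie=delta], echo ↦ [echo=foxtrot], foxtrot ↦ [echo=foxtrot].
For each subset V ⊆ X/∼, compute π^{-1}(V) ⊆ X and check whether π^{-1}(V) ∈ τ. V is open in τ_Q iff π^{-1}(V) ∈ τ.
  V = {}: π^{-1}(V) = ∅ ∈ τ ✓.
  V = {[charlie=delta]}: π^{-1}(V) = {charlie, delta} ∈ τ ✓.
  V = {[echo=foxtrot]}: π^{-1}(V) = {echo, foxtrot} ∉ τ ✗.
  V = {[charlie=delta], [echo=foxtrot]}: π^{-1}(V) = {charlie, delta, echo, foxtrot} ∈ τ ✓.
Open sets in the quotient: τ_Q = {{}, {[charlie=delta]}, {[charlie=delta], [echo=foxtrot]}} (3 elements).


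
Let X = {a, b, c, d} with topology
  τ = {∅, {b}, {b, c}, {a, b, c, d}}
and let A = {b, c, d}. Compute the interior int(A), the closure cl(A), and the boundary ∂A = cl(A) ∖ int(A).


int(A) = {b, c}, cl(A) = {a, b, c, d}, ∂A = {a, d}.

Closed sets in (X, τ) are complements of opens:
  closed(X, τ) = {∅, {a, d}, {a, c, d}, {a, b, c, d}}.
int(A) = ⋃ {U ∈ τ : U ⊆ A}. Opens contained in A: ∅, {b}, {b, c}.
Taking the union of these: int(A) = {b, c}.
cl(A) = ⋂ {C closed : A ⊆ C}. Closed sets containing A: {a, b, c, d}.
Intersecting these: cl(A) = {a, b, c, d}.
∂A = cl(A) ∖ int(A) = {a, b, c, d} ∖ {b, c} = {a, d}.


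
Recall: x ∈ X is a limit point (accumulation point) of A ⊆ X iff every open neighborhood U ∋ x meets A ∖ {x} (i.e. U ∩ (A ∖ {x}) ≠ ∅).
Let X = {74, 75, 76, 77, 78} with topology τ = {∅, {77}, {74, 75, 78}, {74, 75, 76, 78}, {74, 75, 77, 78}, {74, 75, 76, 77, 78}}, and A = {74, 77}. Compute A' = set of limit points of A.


A' = {75, 76, 78}

For each x ∈ X, list the open sets U ∈ τ with x ∈ U, then check whether U ∩ (A ∖ {x}) ≠ ∅ for every such U.
  x = 74: open {74, 75, 78} ∋ x has {74, 75, 78} ∩ (A ∖ {74}) = ∅, so x is NOT a limit point.
  x = 75: opens ∋ x are {74, 75, 78}, {74, 75, 76, 78}, {74, 75, 77, 78}, {74, 75, 76, 77, 78}; each meets A ∖ {75}, so x IS a limit point.
  x = 76: opens ∋ x are {74, 75, 76, 78}, {74, 75, 76, 77, 78}; each meets A ∖ {76}, so x IS a limit point.
  x = 77: open {77} ∋ x has {77} ∩ (A ∖ {77}) = ∅, so x is NOT a limit point.
  x = 78: opens ∋ x are {74, 75, 78}, {74, 75, 76, 78}, {74, 75, 77, 78}, {74, 75, 76, 77, 78}; each meets A ∖ {78}, so x IS a limit point.
Collecting: A' = {75, 76, 78}.


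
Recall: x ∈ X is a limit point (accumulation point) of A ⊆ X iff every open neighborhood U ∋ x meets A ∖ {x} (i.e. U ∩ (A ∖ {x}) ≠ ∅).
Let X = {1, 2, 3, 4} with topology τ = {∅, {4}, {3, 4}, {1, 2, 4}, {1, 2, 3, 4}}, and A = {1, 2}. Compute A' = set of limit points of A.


A' = {1, 2}

For each x ∈ X, list the open sets U ∈ τ with x ∈ U, then check whether U ∩ (A ∖ {x}) ≠ ∅ for every such U.
  x = 1: opens ∋ x are {1, 2, 4}, {1, 2, 3, 4}; each meets A ∖ {1}, so x IS a limit point.
  x = 2: opens ∋ x are {1, 2, 4}, {1, 2, 3, 4}; each meets A ∖ {2}, so x IS a limit point.
  x = 3: open {3, 4} ∋ x has {3, 4} ∩ (A ∖ {3}) = ∅, so x is NOT a limit point.
  x = 4: open {4} ∋ x has {4} ∩ (A ∖ {4}) = ∅, so x is NOT a limit point.
Collecting: A' = {1, 2}.


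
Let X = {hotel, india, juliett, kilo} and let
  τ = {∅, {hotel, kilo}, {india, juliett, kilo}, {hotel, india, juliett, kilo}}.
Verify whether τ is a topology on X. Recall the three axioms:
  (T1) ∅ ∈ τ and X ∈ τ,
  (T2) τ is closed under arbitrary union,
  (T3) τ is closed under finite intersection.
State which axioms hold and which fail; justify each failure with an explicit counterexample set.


τ is NOT a topology on X.

Axiom (T1): ∅ ∈ τ? Yes; X ∈ τ? Yes.
Axiom (T2/T3): check pairwise unions and intersections of members of τ.
Counterexample for (T3): {hotel, kilo} ∩ {india, juliett, kilo} = {kilo} ∉ τ. Therefore τ is NOT a topology.


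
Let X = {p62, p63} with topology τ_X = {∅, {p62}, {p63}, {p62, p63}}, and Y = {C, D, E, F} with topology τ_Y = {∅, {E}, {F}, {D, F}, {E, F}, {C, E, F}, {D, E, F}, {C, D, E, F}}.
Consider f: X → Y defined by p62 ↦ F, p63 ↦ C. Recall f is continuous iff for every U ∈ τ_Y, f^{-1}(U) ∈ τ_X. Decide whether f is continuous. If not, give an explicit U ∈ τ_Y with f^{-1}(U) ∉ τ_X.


f IS continuous.

Compute f^{-1}(U) for each U ∈ τ_Y:
  U = ∅: f^{-1}(U) = ∅ ∈ τ_X ✓.
  U = {E}: f^{-1}(U) = ∅ ∈ τ_X ✓.
  U = {F}: f^{-1}(U) = {p62} ∈ τ_X ✓.
  U = {D, F}: f^{-1}(U) = {p62} ∈ τ_X ✓.
  U = {E, F}: f^{-1}(U) = {p62} ∈ τ_X ✓.
  U = {C, E, F}: f^{-1}(U) = {p62, p63} ∈ τ_X ✓.
  U = {D, E, F}: f^{-1}(U) = {p62} ∈ τ_X ✓.
  U = {C, D, E, F}: f^{-1}(U) = {p62, p63} ∈ τ_X ✓.
Every preimage lies in τ_X, so f IS continuous.


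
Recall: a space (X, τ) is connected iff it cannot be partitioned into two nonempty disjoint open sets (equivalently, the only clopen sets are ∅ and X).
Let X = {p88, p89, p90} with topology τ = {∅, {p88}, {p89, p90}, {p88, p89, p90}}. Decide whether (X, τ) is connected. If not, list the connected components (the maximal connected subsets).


(X, τ) is disconnected; components = [{p88}, {p89, p90}].

Find clopen sets (U ∈ τ with X ∖ U ∈ τ):
  U = ∅, X ∖ U = {p88, p89, p90} — both open, so U is clopen.
  U = {p88}, X ∖ U = {p89, p90} — both open, so U is clopen.
  U = {p89, p90}, X ∖ U = {p88} — both open, so U is clopen.
  U = {p88, p89, p90}, X ∖ U = ∅ — both open, so U is clopen.
Nontrivial clopen(s) exist: e.g. {p88}. So (X, τ) is disconnected.
Compute connected components by grouping points that agree on all clopens:
  component: {p88}
  component: {p89, p90}


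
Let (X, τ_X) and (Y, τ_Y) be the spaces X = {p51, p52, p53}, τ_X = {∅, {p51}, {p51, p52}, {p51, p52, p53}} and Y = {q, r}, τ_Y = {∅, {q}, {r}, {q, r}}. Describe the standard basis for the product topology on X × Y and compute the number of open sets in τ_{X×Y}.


Basis B = {∅ × ∅, {p51} × {q}, {p51} × {r}, {p51} × {q, r}, {p51, p52} × {q}, {p51, p52} × {r}, {p51, p52, p53} × {q}, {p51, p52, p53} × {r}, {p51, p52} × {q, r}, {p51, p52, p53} × {q, r}}; |τ_{X×Y}| = 16.

Enumerate products U × V with U ∈ τ_X, V ∈ τ_Y (deduplicated):
  ∅ × ∅ = {} (∅)
  {p51} × {q} = {(p51,q)}
  {p51} × {r} = {(p51,r)}
  {p51} × {q, r} = {(p51,q), (p51,r)}
  {p51, p52} × {q} = {(p51,q), (p52,q)}
  {p51, p52} × {r} = {(p51,r), (p52,r)}
  {p51, p52, p53} × {q} = {(p51,q), (p52,q), (p53,q)}
  {p51, p52, p53} × {r} = {(p51,r), (p52,r), (p53,r)}
  {p51, p52} × {q, r} = {(p51,q), (p51,r), (p52,q), (p52,r)}
  {p51, p52, p53} × {q, r} = {(p51,q), (p51,r), (p52,q), (p52,r), (p53,q), (p53,r)}
These 10 distinct sets form the basis B.
Close under arbitrary unions to get τ_{X×Y}; counting gives |τ_{X×Y}| = 16.
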